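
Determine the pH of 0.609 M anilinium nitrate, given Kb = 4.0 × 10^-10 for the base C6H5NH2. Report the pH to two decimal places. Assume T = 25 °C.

pH = 2.41

C6H5NH3+ is the conjugate acid of the weak base C6H5NH2.
Ka = Kw/Kb = 1.0×10^-14 / 4.0 × 10^-10 = 2.50 × 10^-5
Ka = x²/(0.609 − x) = 2.50 × 10^-5
Assume x ≪ 0.609: x ≈ √(2.50 × 10^-5 × 0.609) = 3.90 × 10^-3 M
(x/C₀ = 0.64% < 5%, so the approximation holds.)
pH = −log[H+] = −log(3.90 × 10^-3) = 2.41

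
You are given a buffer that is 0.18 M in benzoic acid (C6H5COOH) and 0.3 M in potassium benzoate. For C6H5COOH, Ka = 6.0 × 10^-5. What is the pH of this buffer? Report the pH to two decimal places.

pH = 4.44

pKa = −log(6.0 × 10^-5) = 4.222
pH = pKa + log([A⁻]/[HA]) = 4.222 + log(0.3/0.18)
pH = 4.222 + (+0.222) = 4.44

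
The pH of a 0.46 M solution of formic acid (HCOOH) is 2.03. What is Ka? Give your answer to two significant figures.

[H+] = 10^(-2.03) = 9.33 × 10^-3 M
At equilibrium [HA] = 0.46 − 9.33 × 10^-3 = 4.51 × 10^-1 M
Ka = [H+][A-]/[HA] = (9.33 × 10^-3)² / 4.51 × 10^-1 = 1.9 × 10^-4

Ka = 1.9 × 10^-4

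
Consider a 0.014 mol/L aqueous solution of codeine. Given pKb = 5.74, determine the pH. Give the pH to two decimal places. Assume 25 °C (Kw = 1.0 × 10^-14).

C18H21NO3 + H2O ⇌ C18H22NO3+ + OH-
Kb = 10^(−5.74) = 1.82 × 10^-6
Kb = x²/(0.014 − x) = 1.82 × 10^-6
Since Kb ≪ C₀, x ≈ √(Kb·C₀) = 1.60 × 10^-4 M.
Check: 1.1% ionized — well under 5%, approximation valid.
pOH = 3.80, so pH = 14.00 − pOH = 10.20

pH = 10.20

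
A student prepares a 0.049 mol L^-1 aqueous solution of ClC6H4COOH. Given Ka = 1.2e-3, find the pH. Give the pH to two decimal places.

pH = 2.15

ClC6H4COOH ⇌ ClC6H4COO- + H+
Ka = [H+]²/(0.049 − [H+]) = 1.2 × 10^-3
[H+] is not negligible relative to C₀; solve [H+]² + 0.0012·[H+] − 5.88e-05 = 0.
[H+] = (−Ka + √(Ka² + 4·Ka·C₀))/2 = 7.09 × 10^-3 M
pH = −log[H+] = −log(7.09 × 10^-3) = 2.15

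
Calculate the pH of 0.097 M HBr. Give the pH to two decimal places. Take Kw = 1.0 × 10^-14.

HBr is a strong acid and dissociates completely, so [H+] = 0.097 M.
pH = -log(0.097) = 1.01

pH = 1.01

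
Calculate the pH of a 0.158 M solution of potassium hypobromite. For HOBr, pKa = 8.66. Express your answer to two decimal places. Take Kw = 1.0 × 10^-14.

pH = 10.93

OBr- is the conjugate base of the weak acid HOBr.
Ka = 10^(−8.66) = 2.19 × 10^-9
Kb = Kw/Ka = 1.0×10^-14 / 2.19 × 10^-9 = 4.57 × 10^-6
From the ICE table, Kb = [OH-]²/(0.158 − [OH-]) = 4.57 × 10^-6.
Since Kb ≪ C₀, [OH-] ≈ √(Kb·C₀) = 8.50 × 10^-4 M.
pOH = 3.07, so pH = 14.00 − pOH = 10.93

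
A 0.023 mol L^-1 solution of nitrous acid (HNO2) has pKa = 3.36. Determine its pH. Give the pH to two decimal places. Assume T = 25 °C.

pH = 2.53

HNO2 ⇌ NO2- + H+
Ka = 10^(−3.36) = 4.37 × 10^-4
From the ICE table, Ka = [H+]²/(0.023 − [H+]) = 4.37 × 10^-4.
The 5% rule fails; solving [H+]² + Ka·[H+] − Ka·C₀ = 0 exactly:
[H+] = (−Ka + √(Ka² + 4·Ka·C₀))/2 = 2.96 × 10^-3 M
pH = −log[H+] = −log(2.96 × 10^-3) = 2.53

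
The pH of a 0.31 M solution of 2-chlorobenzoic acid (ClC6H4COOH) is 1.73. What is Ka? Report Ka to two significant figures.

[H+] = 10^(-1.73) = 1.86 × 10^-2 M
At equilibrium [HA] = 0.31 − 1.86 × 10^-2 = 2.91 × 10^-1 M
Ka = [H+][A-]/[HA] = (1.86 × 10^-2)² / 2.91 × 10^-1 = 1.2 × 10^-3

Ka = 1.2 × 10^-3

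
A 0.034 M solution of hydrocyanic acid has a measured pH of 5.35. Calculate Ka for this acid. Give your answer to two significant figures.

Ka = 5.9 × 10^-10

[H+] = 10^(-5.35) = 4.47 × 10^-6 M
At equilibrium [HA] = 0.034 − 4.47 × 10^-6 = 3.40 × 10^-2 M
Ka = [H+][A-]/[HA] = (4.47 × 10^-6)² / 3.40 × 10^-2 = 5.9 × 10^-10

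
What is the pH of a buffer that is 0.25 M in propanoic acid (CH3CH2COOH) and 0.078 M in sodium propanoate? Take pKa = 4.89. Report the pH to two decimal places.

pH = 4.38

Using pH = pKa + log([base]/[acid]) with [base]/[acid] = 0.078/0.25:
pH = 4.89 + (-0.506) = 4.38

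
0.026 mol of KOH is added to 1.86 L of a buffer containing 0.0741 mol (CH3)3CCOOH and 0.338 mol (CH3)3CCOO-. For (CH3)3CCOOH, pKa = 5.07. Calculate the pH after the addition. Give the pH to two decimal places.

pH = 5.95

After neutralization: n((CH3)3CCOOH) = 0.0481 mol, n((CH3)3CCOO-) = 0.364 mol.
pH = pKa + log([A⁻]/[HA]) = 5.07 + log(0.364/0.0481) = 5.07 +0.879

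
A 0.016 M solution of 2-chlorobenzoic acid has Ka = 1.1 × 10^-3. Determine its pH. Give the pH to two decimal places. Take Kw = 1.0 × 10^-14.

ClC6H4COOH ⇌ ClC6H4COO- + H+
From the ICE table, Ka = x²/(0.016 − x) = 1.1 × 10^-3.
x is not negligible relative to C₀; solve x² + 0.0011·x − 1.76e-05 = 0.
x = [−0.0011 + √(0.0011² + 7.04e-05)]/2 = 3.68 × 10^-3 M
pH = −log[H+] = −log(3.68 × 10^-3) = 2.43

pH = 2.43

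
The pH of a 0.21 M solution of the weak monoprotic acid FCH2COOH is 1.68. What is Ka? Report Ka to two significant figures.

Ka = 2.3 × 10^-3

[H+] = 10^(-1.68) = 2.09 × 10^-2 M
At equilibrium [HA] = 0.21 − 2.09 × 10^-2 = 1.89 × 10^-1 M
Ka = [H+][A-]/[HA] = (2.09 × 10^-2)² / 1.89 × 10^-1 = 2.3 × 10^-3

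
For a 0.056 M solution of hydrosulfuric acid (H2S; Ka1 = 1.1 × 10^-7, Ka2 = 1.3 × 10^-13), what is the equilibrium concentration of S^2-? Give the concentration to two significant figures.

1.3 × 10^-13 M

First ionization gives [H+] ≈ [HS-] = 7.85 × 10^-5 M.
Second step: Ka2 = [H+][S^2-]/[HS-] ≈ [S^2-] (since [H+] ≈ [HS-]).
So [S^2-] ≈ Ka2.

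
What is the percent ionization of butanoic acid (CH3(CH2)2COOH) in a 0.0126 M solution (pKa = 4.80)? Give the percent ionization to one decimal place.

3.5%

CH3(CH2)2COOH ⇌ CH3(CH2)2COO- + H+; let x = [H+] at equilibrium.
Ka = 10^(−4.80) = 1.58 × 10^-5
x ≈ √(Ka·C₀) = √(1.58 × 10^-5 × 0.0126) = 4.46 × 10^-4 M
Fraction ionized = 4.46 × 10^-4 / 0.0126 = 0.0354 → 3.5%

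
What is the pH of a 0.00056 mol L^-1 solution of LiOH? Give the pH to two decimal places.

pH = 10.75

LiOH is a strong base; [OH-] = 0.00056 M.
pOH = -log(0.00056) = 3.25
pH = 14.00 - 3.25 = 10.75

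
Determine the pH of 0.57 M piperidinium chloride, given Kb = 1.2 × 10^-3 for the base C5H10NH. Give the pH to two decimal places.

C5H10NH2+ is the conjugate acid of the weak base C5H10NH.
Ka = Kw/Kb = 1.0×10^-14 / 1.2 × 10^-3 = 8.33 × 10^-12
Ka = [H+]²/(0.57 − [H+]) = 8.33 × 10^-12
Neglecting [H+] in the denominator: [H+] = √(8.33 × 10^-12 × 0.57) = 2.18 × 10^-6 M
Check: 0.00038% ionized — well under 5%, approximation valid.
pH = −log[H+] = −log(2.18 × 10^-6) = 5.66

pH = 5.66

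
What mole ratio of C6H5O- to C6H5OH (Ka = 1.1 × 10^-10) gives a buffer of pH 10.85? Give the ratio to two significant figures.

pKa = -log(1.1 × 10^-10) = 9.959
pH = pKa + log(r) ⇒ log(r) = 10.85 − 9.959 = +0.891
r = [C6H5O-]/[C6H5OH] = 10^(+0.891) = 7.78

ratio = 7.8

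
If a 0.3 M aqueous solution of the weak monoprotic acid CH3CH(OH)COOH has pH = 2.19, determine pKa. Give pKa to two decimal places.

pKa = 3.85

[H+] = 10^(-2.19) = 6.46 × 10^-3 M
At equilibrium [HA] = 0.3 − 6.46 × 10^-3 = 2.94 × 10^-1 M
Ka = [H+][A-]/[HA] = (6.46 × 10^-3)² / 2.94 × 10^-1 = 1.42 × 10^-4
pKa = -log(1.42 × 10^-4) = 3.85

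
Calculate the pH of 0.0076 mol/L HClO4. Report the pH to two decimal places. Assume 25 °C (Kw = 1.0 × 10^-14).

pH = 2.12

HClO4 is a strong acid and dissociates completely, so [H+] = 0.0076 M.
pH = -log(0.0076) = 2.12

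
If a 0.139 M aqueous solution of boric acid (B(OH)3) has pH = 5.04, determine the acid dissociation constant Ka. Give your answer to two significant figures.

[H+] = 10^(-5.04) = 9.12 × 10^-6 M
At equilibrium [HA] = 0.139 − 9.12 × 10^-6 = 1.39 × 10^-1 M
Ka = [H+][A-]/[HA] = (9.12 × 10^-6)² / 1.39 × 10^-1 = 6.0 × 10^-10

Ka = 6.0 × 10^-10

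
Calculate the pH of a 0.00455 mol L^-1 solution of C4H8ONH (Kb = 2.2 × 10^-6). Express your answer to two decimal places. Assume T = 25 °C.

pH = 10.00

C4H8ONH + H2O ⇌ C4H8ONH2+ + OH-
Kb = [OH-]²/(0.00455 − [OH-]) = 2.2 × 10^-6
Neglecting [OH-] in the denominator: [OH-] = √(2.2 × 10^-6 × 0.00455) = 1.00 × 10^-4 M
pOH = −log(1.00 × 10^-4) = 4.00; pH = 14.00 − 4.00 = 10.00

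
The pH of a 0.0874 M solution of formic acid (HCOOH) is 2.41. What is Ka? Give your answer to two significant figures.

[H+] = 10^(-2.41) = 3.89 × 10^-3 M
At equilibrium [HA] = 0.0874 − 3.89 × 10^-3 = 8.35 × 10^-2 M
Ka = [H+][A-]/[HA] = (3.89 × 10^-3)² / 8.35 × 10^-2 = 1.8 × 10^-4

Ka = 1.8 × 10^-4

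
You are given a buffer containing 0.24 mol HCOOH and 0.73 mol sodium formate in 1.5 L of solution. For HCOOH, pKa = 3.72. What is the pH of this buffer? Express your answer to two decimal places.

Henderson–Hasselbalch: pH = pKa + log([HCOO-]/[HCOOH]) = 3.72 + log(0.73/0.24)
pH = 3.72 + (+0.483) = 4.20

pH = 4.20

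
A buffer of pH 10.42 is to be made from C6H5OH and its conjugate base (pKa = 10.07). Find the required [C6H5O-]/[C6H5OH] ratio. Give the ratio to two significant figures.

ratio = 2.2

pH = pKa + log(r) ⇒ log(r) = 10.42 − 10.07 = +0.35
r = [C6H5O-]/[C6H5OH] = 10^(+0.35) = 2.24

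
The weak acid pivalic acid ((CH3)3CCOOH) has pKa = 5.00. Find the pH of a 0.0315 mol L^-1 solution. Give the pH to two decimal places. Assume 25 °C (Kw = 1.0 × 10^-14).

(CH3)3CCOOH ⇌ (CH3)3CCOO- + H+
Ka = 10^(−5.00) = 1.00 × 10^-5
From the ICE table, Ka = x²/(0.0315 − x) = 1.00 × 10^-5.
Neglecting x in the denominator: x = √(1.00 × 10^-5 × 0.0315) = 5.61 × 10^-4 M
pH = −log[H+] = −log(5.61 × 10^-4) = 3.25

pH = 3.25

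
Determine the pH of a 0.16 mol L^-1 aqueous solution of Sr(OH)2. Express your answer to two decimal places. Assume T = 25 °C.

Sr(OH)2 is a strong base (each formula unit releases 2 OH-); [OH-] = 0.32 M.
pOH = -log(0.32) = 0.49
pH = 14.00 - 0.49 = 13.51

pH = 13.51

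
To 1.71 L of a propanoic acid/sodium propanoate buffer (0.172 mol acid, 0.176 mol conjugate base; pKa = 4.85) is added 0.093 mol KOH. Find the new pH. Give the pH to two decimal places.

After neutralization: n(CH3CH2COOH) = 0.079 mol, n(CH3CH2COO-) = 0.269 mol.
pH = pKa + log([A⁻]/[HA]) = 4.85 + log(0.269/0.079) = 4.85 +0.532

pH = 5.38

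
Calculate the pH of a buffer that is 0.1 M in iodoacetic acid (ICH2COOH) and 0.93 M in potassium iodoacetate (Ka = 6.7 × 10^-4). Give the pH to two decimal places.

pH = 4.14

pKa = −log(6.7 × 10^-4) = 3.174
pH = pKa + log([A⁻]/[HA]) = 3.174 + log(0.93/0.1)
pH = 3.174 + (+0.968) = 4.14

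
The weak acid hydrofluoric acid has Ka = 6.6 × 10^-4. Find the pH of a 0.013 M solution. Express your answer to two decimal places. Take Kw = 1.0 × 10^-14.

pH = 2.58

HF ⇌ F- + H+
Let x = [H+] at equilibrium. Ka = x²/(0.013 − x).
x is not negligible relative to C₀; solve x² + 0.00066·x − 8.58e-06 = 0.
x = [−0.00066 + √(0.00066² + 3.43e-05)]/2 = 2.62 × 10^-3 M
pH = −log[H+] = −log(2.62 × 10^-3) = 2.58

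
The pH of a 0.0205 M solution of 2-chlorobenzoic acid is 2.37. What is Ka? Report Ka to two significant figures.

Ka = 1.1 × 10^-3

[H+] = 10^(-2.37) = 4.27 × 10^-3 M
At equilibrium [HA] = 0.0205 − 4.27 × 10^-3 = 1.62 × 10^-2 M
Ka = [H+][A-]/[HA] = (4.27 × 10^-3)² / 1.62 × 10^-2 = 1.1 × 10^-3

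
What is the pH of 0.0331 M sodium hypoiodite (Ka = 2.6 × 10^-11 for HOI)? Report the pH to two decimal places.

OI- is the conjugate base of the weak acid HOI.
Kb = Kw/Ka = 1.0×10^-14 / 2.6 × 10^-11 = 3.85 × 10^-4
From the ICE table, Kb = [OH-]²/(0.0331 − [OH-]) = 3.85 × 10^-4.
Here C₀/Kb ≈ 86, so the small-[OH-] approximation fails. Use the quadratic:
[OH-] = (−Kb + √(Kb² + 4·Kb·C₀))/2 = 3.38 × 10^-3 M
pOH = −log(3.38 × 10^-3) = 2.47; pH = 14.00 − 2.47 = 11.53

pH = 11.53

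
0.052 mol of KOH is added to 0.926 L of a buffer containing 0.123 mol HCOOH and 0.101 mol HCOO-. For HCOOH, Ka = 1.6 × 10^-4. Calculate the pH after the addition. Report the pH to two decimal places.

After neutralization: n(HCOOH) = 0.071 mol, n(HCOO-) = 0.153 mol.
pKa = −log(1.6 × 10^-4) = 3.796
pH = pKa + log([A⁻]/[HA]) = 3.796 + log(0.153/0.071) = 3.796 +0.333

pH = 4.13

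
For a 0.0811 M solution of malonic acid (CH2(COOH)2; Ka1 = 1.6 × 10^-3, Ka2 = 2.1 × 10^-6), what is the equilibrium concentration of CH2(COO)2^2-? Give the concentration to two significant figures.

First ionization gives [H+] ≈ [CH2(COOH)COO-] = 1.06 × 10^-2 M.
Second step: Ka2 = [H+][CH2(COO)2^2-]/[CH2(COOH)COO-] ≈ [CH2(COO)2^2-] (since [H+] ≈ [CH2(COOH)COO-]).
So [CH2(COO)2^2-] ≈ Ka2.

2.1 × 10^-6 M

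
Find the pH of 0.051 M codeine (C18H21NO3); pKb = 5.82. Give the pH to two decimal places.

pH = 10.44

C18H21NO3 + H2O ⇌ C18H22NO3+ + OH-
Kb = 10^(−5.82) = 1.51 × 10^-6
From the ICE table, Kb = x²/(0.051 − x) = 1.51 × 10^-6.
Since Kb ≪ C₀, x ≈ √(Kb·C₀) = 2.78 × 10^-4 M.
(x/C₀ = 0.54% < 5%, so the approximation holds.)
pOH = 3.56, so pH = 14.00 − pOH = 10.44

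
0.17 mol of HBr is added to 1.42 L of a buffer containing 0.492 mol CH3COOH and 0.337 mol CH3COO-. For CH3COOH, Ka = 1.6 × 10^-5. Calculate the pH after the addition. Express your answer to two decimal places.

After neutralization: n(CH3COOH) = 0.662 mol, n(CH3COO-) = 0.167 mol.
pKa = −log(1.6 × 10^-5) = 4.796
pH = pKa + log(n_CH3COO-/n_CH3COOH) = 4.796 + log(0.167/0.662) = 4.796 + (-0.598)

pH = 4.20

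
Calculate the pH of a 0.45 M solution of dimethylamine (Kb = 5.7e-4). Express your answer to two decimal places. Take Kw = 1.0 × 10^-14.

pH = 12.20

(CH3)2NH + H2O ⇌ (CH3)2NH2+ + OH-
Kb = x²/(0.45 − x) = 5.7 × 10^-4
Since Kb ≪ C₀, x ≈ √(Kb·C₀) = 1.60 × 10^-2 M.
Check: 3.6% ionized — well under 5%, approximation valid.
pOH = −log(1.60 × 10^-2) = 1.80; pH = 14.00 − 1.80 = 12.20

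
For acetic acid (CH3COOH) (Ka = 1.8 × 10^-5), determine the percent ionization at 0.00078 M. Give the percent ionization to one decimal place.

14.1%

CH3COOH ⇌ CH3COO- + H+; let x = [H+] at equilibrium.
Ka = x²/(C₀ − x); solving the quadratic gives x = 1.10 × 10^-4 M.
% ionization = x/C₀ × 100% = 1.10 × 10^-4/0.00078 × 100% = 14.1%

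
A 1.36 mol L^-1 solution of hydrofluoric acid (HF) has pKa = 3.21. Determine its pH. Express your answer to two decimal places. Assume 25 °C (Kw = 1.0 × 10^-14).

HF ⇌ F- + H+
Ka = 10^(−3.21) = 6.17 × 10^-4
From the ICE table, Ka = [H+]²/(1.36 − [H+]) = 6.17 × 10^-4.
Since Ka ≪ C₀, [H+] ≈ √(Ka·C₀) = 2.90 × 10^-2 M.
pH = −log(2.90 × 10^-2) = 1.54

pH = 1.54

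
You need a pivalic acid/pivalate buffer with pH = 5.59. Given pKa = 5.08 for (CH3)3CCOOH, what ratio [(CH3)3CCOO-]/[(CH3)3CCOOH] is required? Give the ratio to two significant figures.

pH = pKa + log(r) ⇒ log(r) = 5.59 − 5.08 = +0.51
r = [(CH3)3CCOO-]/[(CH3)3CCOOH] = 10^(+0.51) = 3.24

ratio = 3.2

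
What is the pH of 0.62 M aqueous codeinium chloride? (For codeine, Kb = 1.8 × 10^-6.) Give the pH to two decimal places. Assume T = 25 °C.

pH = 4.23

C18H22NO3+ is the conjugate acid of the weak base C18H21NO3.
Ka = Kw/Kb = 1.0×10^-14 / 1.8 × 10^-6 = 5.56 × 10^-9
Ka = [H+]²/(0.62 − [H+]) = 5.56 × 10^-9
Assume [H+] ≪ 0.62: [H+] ≈ √(5.56 × 10^-9 × 0.62) = 5.87 × 10^-5 M
([H+]/C₀ = 0.0095% < 5%, so the approximation holds.)
pH = −log(5.87 × 10^-5) = 4.23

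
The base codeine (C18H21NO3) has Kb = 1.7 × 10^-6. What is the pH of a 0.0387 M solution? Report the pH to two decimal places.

pH = 10.41

C18H21NO3 + H2O ⇌ C18H22NO3+ + OH-
Kb = [OH-]²/(0.0387 − [OH-]) = 1.7 × 10^-6
Assume [OH-] ≪ 0.0387: [OH-] ≈ √(1.7 × 10^-6 × 0.0387) = 2.56 × 10^-4 M
Check: 0.66% ionized — well under 5%, approximation valid.
pOH = 3.59, so pH = 14.00 − pOH = 10.41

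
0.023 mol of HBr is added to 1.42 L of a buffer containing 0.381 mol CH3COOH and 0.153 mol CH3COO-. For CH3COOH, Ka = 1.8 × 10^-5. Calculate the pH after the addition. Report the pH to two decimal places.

pH = 4.25

After neutralization: n(CH3COOH) = 0.404 mol, n(CH3COO-) = 0.13 mol.
pKa = −log(1.8 × 10^-5) = 4.745
Henderson–Hasselbalch with mole ratio 0.13/0.404: pH = 4.745 + (-0.492)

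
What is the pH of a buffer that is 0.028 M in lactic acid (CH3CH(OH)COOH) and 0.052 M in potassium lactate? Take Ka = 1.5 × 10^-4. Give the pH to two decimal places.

pH = 4.09

pKa = −log(1.5 × 10^-4) = 3.824
Using pH = pKa + log([base]/[acid]) with [base]/[acid] = 0.052/0.028:
pH = 3.824 + (+0.269) = 4.09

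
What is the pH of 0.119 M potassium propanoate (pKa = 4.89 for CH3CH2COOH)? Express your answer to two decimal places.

CH3CH2COO- is the conjugate base of the weak acid CH3CH2COOH.
Ka = 10^(−4.89) = 1.29 × 10^-5
Kb = Kw/Ka = 1.0×10^-14 / 1.29 × 10^-5 = 7.75 × 10^-10
Kb = [OH-]²/(0.119 − [OH-]) = 7.75 × 10^-10
Since Kb ≪ C₀, [OH-] ≈ √(Kb·C₀) = 9.60 × 10^-6 M.
([OH-]/C₀ = 0.0081% < 5%, so the approximation holds.)
pOH = −log(9.60 × 10^-6) = 5.02; pH = 14.00 − 5.02 = 8.98

pH = 8.98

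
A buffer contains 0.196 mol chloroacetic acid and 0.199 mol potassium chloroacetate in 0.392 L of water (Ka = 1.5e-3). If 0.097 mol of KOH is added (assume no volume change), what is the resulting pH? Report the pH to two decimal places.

OH- converts ClCH2COOH to ClCH2COO-: ClCH2COOH → 0.099 mol, ClCH2COO- → 0.296 mol.
pKa = −log(1.5 × 10^-3) = 2.824
Henderson–Hasselbalch with mole ratio 0.296/0.099: pH = 2.824 + (+0.476)

pH = 3.30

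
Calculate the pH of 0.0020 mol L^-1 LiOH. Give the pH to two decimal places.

LiOH is a strong base; [OH-] = 0.002 M.
pOH = -log(0.002) = 2.70
pH = 14.00 - 2.70 = 11.30

pH = 11.30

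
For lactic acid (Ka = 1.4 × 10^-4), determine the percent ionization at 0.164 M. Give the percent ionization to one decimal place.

2.9%

CH3CH(OH)COOH ⇌ CH3CH(OH)COO- + H+; let x = [H+] at equilibrium.
x ≈ √(Ka·C₀) = √(1.4 × 10^-4 × 0.164) = 4.79 × 10^-3 M
% ionization = x/C₀ × 100% = 4.79 × 10^-3/0.164 × 100% = 2.9%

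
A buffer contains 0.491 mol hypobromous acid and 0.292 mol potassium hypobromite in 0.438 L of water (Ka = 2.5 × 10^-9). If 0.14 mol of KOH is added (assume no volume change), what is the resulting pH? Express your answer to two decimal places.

OH- converts HOBr to OBr-: HOBr → 0.351 mol, OBr- → 0.432 mol.
pKa = −log(2.5 × 10^-9) = 8.602
pH = pKa + log(n_OBr-/n_HOBr) = 8.602 + log(0.432/0.351) = 8.602 + (+0.090)

pH = 8.69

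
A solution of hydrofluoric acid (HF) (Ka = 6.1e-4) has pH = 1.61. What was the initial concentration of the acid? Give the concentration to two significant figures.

[H+] = 10^(-1.61) = 2.45 × 10^-2 M = x
Ka = x²/(C₀ − x) ⇒ C₀ = x + x²/Ka
C₀ = 2.45 × 10^-2 + (2.45 × 10^-2)²/(6.1 × 10^-4) = 1.01 M

C₀ = 1.0 M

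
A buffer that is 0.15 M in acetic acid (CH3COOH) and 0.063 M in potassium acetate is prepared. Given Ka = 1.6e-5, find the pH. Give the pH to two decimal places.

pKa = −log(1.6 × 10^-5) = 4.796
Using pH = pKa + log([base]/[acid]) with [base]/[acid] = 0.063/0.15:
pH = 4.796 + (-0.377) = 4.42

pH = 4.42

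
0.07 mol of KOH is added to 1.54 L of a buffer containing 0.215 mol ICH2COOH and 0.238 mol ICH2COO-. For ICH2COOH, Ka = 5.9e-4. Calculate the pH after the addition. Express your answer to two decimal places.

pH = 3.56

OH- converts ICH2COOH to ICH2COO-: ICH2COOH → 0.145 mol, ICH2COO- → 0.308 mol.
pKa = −log(5.9 × 10^-4) = 3.229
pH = pKa + log(n_ICH2COO-/n_ICH2COOH) = 3.229 + log(0.308/0.145) = 3.229 + (+0.327)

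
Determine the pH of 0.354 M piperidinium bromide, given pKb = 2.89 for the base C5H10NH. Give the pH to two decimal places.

pH = 5.78

C5H10NH2+ is the conjugate acid of the weak base C5H10NH.
Kb = 10^(−2.89) = 1.29 × 10^-3
Ka = Kw/Kb = 1.0×10^-14 / 1.29 × 10^-3 = 7.75 × 10^-12
Let x = [H+] at equilibrium. Ka = x²/(0.354 − x).
Since Ka ≪ C₀, x ≈ √(Ka·C₀) = 1.66 × 10^-6 M.
(x/C₀ = 0.00047% < 5%, so the approximation holds.)
pH = −log(1.66 × 10^-6) = 5.78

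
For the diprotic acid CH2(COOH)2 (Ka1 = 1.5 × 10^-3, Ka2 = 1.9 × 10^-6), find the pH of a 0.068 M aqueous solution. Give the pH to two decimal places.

pH = 2.03

Ka1 ≫ Ka2, so treat the first dissociation as the only significant source of H+.
Ka1 = x²/(0.068 − x) = 1.5 × 10^-3
Solving the quadratic: x = (−Ka1 + √(Ka1² + 4·Ka1·C₀))/2 = 9.38 × 10^-3 M
pH = −log(9.38 × 10^-3) = 2.03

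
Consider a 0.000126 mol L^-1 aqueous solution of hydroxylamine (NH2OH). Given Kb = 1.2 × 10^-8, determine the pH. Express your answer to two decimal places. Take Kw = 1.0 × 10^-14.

pH = 8.09

NH2OH + H2O ⇌ NH3OH+ + OH-
From the ICE table, Kb = [OH-]²/(0.000126 − [OH-]) = 1.2 × 10^-8.
Since Kb ≪ C₀, [OH-] ≈ √(Kb·C₀) = 1.23 × 10^-6 M.
Check: 0.98% ionized — well under 5%, approximation valid.
pOH = −log(1.23 × 10^-6) = 5.91; pH = 14.00 − 5.91 = 8.09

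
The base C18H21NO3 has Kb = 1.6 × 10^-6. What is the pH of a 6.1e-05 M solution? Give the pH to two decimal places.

C18H21NO3 + H2O ⇌ C18H22NO3+ + OH-
Kb = [OH-]²/(6.1e-05 − [OH-]) = 1.6 × 10^-6
The 5% rule fails; solving [OH-]² + Kb·[OH-] − Kb·C₀ = 0 exactly:
[OH-] = [−1.6e-06 + √(1.6e-06² + 3.9e-10)]/2 = 9.11 × 10^-6 M
pOH = 5.04, so pH = 14.00 − pOH = 8.96

pH = 8.96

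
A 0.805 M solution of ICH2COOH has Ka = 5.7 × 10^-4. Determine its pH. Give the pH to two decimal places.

pH = 1.67

ICH2COOH ⇌ ICH2COO- + H+
From the ICE table, Ka = [H+]²/(0.805 − [H+]) = 5.7 × 10^-4.
Assume [H+] ≪ 0.805: [H+] ≈ √(5.7 × 10^-4 × 0.805) = 2.14 × 10^-2 M
pH = −log(2.14 × 10^-2) = 1.67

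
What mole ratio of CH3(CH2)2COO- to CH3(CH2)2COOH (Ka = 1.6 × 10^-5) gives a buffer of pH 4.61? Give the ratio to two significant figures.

ratio = 0.65

pKa = -log(1.6 × 10^-5) = 4.796
pH = pKa + log(r) ⇒ log(r) = 4.61 − 4.796 = -0.186
r = [CH3(CH2)2COO-]/[CH3(CH2)2COOH] = 10^(-0.186) = 0.652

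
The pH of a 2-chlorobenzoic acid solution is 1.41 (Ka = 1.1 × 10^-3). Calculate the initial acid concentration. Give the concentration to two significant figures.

[H+] = 10^(-1.41) = 3.89 × 10^-2 M = x
Ka = x²/(C₀ − x) ⇒ C₀ = x + x²/Ka
C₀ = 3.89 × 10^-2 + (3.89 × 10^-2)²/(1.1 × 10^-3) = 1.41 M

C₀ = 1.4 M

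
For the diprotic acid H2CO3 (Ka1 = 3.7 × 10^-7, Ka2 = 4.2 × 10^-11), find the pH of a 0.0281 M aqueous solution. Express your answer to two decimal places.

pH = 3.99

Since Ka1 ≫ Ka2, the first ionization dominates [H+].
Ka1 = x²/(0.0281 − x) = 3.7 × 10^-7
x ≈ √(3.7 × 10^-7 × 0.0281) = 1.02 × 10^-4 M
pH = −log(1.02 × 10^-4) = 3.99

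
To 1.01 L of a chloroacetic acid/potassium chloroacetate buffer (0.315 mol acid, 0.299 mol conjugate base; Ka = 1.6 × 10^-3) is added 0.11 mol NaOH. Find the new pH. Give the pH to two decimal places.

OH- converts ClCH2COOH to ClCH2COO-: ClCH2COOH → 0.205 mol, ClCH2COO- → 0.409 mol.
pKa = −log(1.6 × 10^-3) = 2.796
pH = pKa + log([A⁻]/[HA]) = 2.796 + log(0.409/0.205) = 2.796 +0.300

pH = 3.10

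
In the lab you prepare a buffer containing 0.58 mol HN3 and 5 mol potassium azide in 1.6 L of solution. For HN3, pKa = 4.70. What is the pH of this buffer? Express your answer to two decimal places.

Henderson–Hasselbalch: pH = pKa + log([N3-]/[HN3]) = 4.70 + log(5/0.58)
pH = 4.70 + (+0.936) = 5.64

pH = 5.64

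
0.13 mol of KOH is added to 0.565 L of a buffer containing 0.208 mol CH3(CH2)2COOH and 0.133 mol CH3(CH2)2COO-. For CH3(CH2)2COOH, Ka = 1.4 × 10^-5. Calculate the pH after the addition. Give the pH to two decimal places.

After neutralization: n(CH3(CH2)2COOH) = 0.078 mol, n(CH3(CH2)2COO-) = 0.263 mol.
pKa = −log(1.4 × 10^-5) = 4.854
pH = pKa + log(n_CH3(CH2)2COO-/n_CH3(CH2)2COOH) = 4.854 + log(0.263/0.078) = 4.854 + (+0.528)

pH = 5.38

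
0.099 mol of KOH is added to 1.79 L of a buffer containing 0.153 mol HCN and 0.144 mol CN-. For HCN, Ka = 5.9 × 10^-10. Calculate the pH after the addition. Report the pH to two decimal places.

pH = 9.88

After neutralization: n(HCN) = 0.054 mol, n(CN-) = 0.243 mol.
pKa = −log(5.9 × 10^-10) = 9.229
pH = pKa + log([A⁻]/[HA]) = 9.229 + log(0.243/0.054) = 9.229 +0.653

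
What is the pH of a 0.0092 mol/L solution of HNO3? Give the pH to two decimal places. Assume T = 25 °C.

HNO3 is a strong acid and dissociates completely, so [H+] = 0.0092 M.
pH = -log(0.0092) = 2.04

pH = 2.04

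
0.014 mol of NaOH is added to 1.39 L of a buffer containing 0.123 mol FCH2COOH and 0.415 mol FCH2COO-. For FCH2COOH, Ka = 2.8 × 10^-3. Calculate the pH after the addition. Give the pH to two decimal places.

pH = 3.15

OH- converts FCH2COOH to FCH2COO-: FCH2COOH → 0.109 mol, FCH2COO- → 0.429 mol.
pKa = −log(2.8 × 10^-3) = 2.553
pH = pKa + log([A⁻]/[HA]) = 2.553 + log(0.429/0.109) = 2.553 +0.595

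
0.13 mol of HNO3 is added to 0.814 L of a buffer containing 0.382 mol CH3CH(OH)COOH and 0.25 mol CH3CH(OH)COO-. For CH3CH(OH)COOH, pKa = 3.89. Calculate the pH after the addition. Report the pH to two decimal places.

Added H+ converts CH3CH(OH)COO- to CH3CH(OH)COOH: CH3CH(OH)COOH → 0.512 mol, CH3CH(OH)COO- → 0.12 mol.
Henderson–Hasselbalch with mole ratio 0.12/0.512: pH = 3.89 + (-0.630)

pH = 3.26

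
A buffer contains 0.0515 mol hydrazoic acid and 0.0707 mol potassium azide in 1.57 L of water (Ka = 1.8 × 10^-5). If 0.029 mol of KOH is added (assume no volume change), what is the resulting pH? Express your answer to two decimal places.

After neutralization: n(HN3) = 0.0225 mol, n(N3-) = 0.0997 mol.
pKa = −log(1.8 × 10^-5) = 4.745
pH = pKa + log([A⁻]/[HA]) = 4.745 + log(0.0997/0.0225) = 4.745 +0.647

pH = 5.39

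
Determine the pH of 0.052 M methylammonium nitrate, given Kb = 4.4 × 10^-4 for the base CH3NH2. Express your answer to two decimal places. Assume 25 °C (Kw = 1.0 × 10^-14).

CH3NH3+ is the conjugate acid of the weak base CH3NH2.
Ka = Kw/Kb = 1.0×10^-14 / 4.4 × 10^-4 = 2.27 × 10^-11
From the ICE table, Ka = [H+]²/(0.052 − [H+]) = 2.27 × 10^-11.
Neglecting [H+] in the denominator: [H+] = √(2.27 × 10^-11 × 0.052) = 1.09 × 10^-6 M
Check: 0.0021% ionized — well under 5%, approximation valid.
pH = −log(1.09 × 10^-6) = 5.96

pH = 5.96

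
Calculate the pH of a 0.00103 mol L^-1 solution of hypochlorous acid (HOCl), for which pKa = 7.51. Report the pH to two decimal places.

pH = 5.25

HOCl ⇌ OCl- + H+
Ka = 10^(−7.51) = 3.09 × 10^-8
Ka = x²/(0.00103 − x) = 3.09 × 10^-8
Since Ka ≪ C₀, x ≈ √(Ka·C₀) = 5.64 × 10^-6 M.
pH = −log[H+] = −log(5.64 × 10^-6) = 5.25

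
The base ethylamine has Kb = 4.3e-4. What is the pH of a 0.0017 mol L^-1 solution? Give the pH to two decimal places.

C2H5NH2 + H2O ⇌ C2H5NH3+ + OH-
Kb = x²/(0.0017 − x) = 4.3 × 10^-4
The 5% rule fails; solving x² + Kb·x − Kb·C₀ = 0 exactly:
x = [−0.00043 + √(0.00043² + 2.92e-06)]/2 = 6.67 × 10^-4 M
pOH = −log(6.67 × 10^-4) = 3.18; pH = 14.00 − 3.18 = 10.82

pH = 10.82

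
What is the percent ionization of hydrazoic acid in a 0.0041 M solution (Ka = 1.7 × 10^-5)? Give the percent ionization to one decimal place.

HN3 ⇌ N3- + H+; let x = [H+] at equilibrium.
Solve x² + 1.7e-05x − 6.97e-08 = 0 → x = 2.56 × 10^-4 M
% ionization = x/C₀ × 100% = 2.56 × 10^-4/0.0041 × 100% = 6.2%

6.2%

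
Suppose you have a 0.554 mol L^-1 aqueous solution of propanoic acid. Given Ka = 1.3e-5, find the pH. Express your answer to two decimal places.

CH3CH2COOH ⇌ CH3CH2COO- + H+
Ka = [H+]²/(0.554 − [H+]) = 1.3 × 10^-5
Since Ka ≪ C₀, [H+] ≈ √(Ka·C₀) = 2.68 × 10^-3 M.
pH = −log[H+] = −log(2.68 × 10^-3) = 2.57

pH = 2.57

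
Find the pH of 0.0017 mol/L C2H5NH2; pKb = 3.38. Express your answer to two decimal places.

C2H5NH2 + H2O ⇌ C2H5NH3+ + OH-
Kb = 10^(−3.38) = 4.17 × 10^-4
From the ICE table, Kb = x²/(0.0017 − x) = 4.17 × 10^-4.
x is not negligible relative to C₀; solve x² + 0.000417·x − 7.09e-07 = 0.
x = [−0.000417 + √(0.000417² + 2.84e-06)]/2 = 6.59 × 10^-4 M
pOH = −log(6.59 × 10^-4) = 3.18; pH = 14.00 − 3.18 = 10.82

pH = 10.82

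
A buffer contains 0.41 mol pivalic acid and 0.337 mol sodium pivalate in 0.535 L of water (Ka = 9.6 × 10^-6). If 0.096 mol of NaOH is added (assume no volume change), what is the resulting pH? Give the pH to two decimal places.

pH = 5.16

After neutralization: n((CH3)3CCOOH) = 0.314 mol, n((CH3)3CCOO-) = 0.433 mol.
pKa = −log(9.6 × 10^-6) = 5.018
pH = pKa + log([A⁻]/[HA]) = 5.018 + log(0.433/0.314) = 5.018 +0.140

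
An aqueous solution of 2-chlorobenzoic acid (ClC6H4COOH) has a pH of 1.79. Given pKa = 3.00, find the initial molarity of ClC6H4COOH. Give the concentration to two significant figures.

C₀ = 2.8 × 10^-1 M

[H+] = 10^(-1.79) = 1.62 × 10^-2 M = x
Ka = 10^(−3.00) = 1.00 × 10^-3
Ka = x²/(C₀ − x) ⇒ C₀ = x + x²/Ka
C₀ = 1.62 × 10^-2 + (1.62 × 10^-2)²/(1.00 × 10^-3) = 2.79 × 10^-1 M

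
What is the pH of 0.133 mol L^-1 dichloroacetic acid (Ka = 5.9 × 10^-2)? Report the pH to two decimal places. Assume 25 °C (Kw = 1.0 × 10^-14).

Cl2CHCOOH ⇌ Cl2CHCOO- + H+
Ka = [H+]²/(0.133 − [H+]) = 5.9 × 10^-2
The 5% rule fails; solving [H+]² + Ka·[H+] − Ka·C₀ = 0 exactly:
[H+] = (−Ka + √(Ka² + 4·Ka·C₀))/2 = 6.39 × 10^-2 M
pH = −log(6.39 × 10^-2) = 1.19

pH = 1.19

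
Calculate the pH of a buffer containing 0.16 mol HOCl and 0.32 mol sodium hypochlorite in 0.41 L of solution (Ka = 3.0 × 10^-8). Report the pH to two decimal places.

pH = 7.82

pKa = −log(3.0 × 10^-8) = 7.523
Henderson–Hasselbalch: pH = pKa + log([OCl-]/[HOCl]) = 7.523 + log(0.32/0.16)
pH = 7.523 + (+0.301) = 7.82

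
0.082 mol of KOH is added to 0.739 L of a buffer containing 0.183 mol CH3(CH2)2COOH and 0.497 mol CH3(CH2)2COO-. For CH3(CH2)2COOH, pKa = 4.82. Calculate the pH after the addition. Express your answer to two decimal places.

OH- converts CH3(CH2)2COOH to CH3(CH2)2COO-: CH3(CH2)2COOH → 0.101 mol, CH3(CH2)2COO- → 0.579 mol.
Henderson–Hasselbalch with mole ratio 0.579/0.101: pH = 4.82 + (+0.758)

pH = 5.58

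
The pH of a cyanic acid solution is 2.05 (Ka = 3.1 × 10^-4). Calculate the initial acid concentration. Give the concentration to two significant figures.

C₀ = 2.7 × 10^-1 M

[H+] = 10^(-2.05) = 8.91 × 10^-3 M = x
Ka = x²/(C₀ − x) ⇒ C₀ = x + x²/Ka
C₀ = 8.91 × 10^-3 + (8.91 × 10^-3)²/(3.1 × 10^-4) = 2.65 × 10^-1 M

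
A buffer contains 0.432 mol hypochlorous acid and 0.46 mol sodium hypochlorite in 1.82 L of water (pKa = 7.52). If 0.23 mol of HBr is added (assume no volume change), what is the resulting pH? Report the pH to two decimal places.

Added H+ converts OCl- to HOCl: HOCl → 0.662 mol, OCl- → 0.23 mol.
pH = pKa + log(n_OCl-/n_HOCl) = 7.52 + log(0.23/0.662) = 7.52 + (-0.459)

pH = 7.06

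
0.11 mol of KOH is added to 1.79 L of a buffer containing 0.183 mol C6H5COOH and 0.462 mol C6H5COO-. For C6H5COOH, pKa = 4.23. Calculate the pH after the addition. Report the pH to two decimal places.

After neutralization: n(C6H5COOH) = 0.073 mol, n(C6H5COO-) = 0.572 mol.
pH = pKa + log([A⁻]/[HA]) = 4.23 + log(0.572/0.073) = 4.23 +0.894

pH = 5.12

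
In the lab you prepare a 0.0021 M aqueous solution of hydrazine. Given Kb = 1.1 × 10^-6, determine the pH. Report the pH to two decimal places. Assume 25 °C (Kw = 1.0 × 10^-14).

pH = 9.68

N2H4 + H2O ⇌ N2H5+ + OH-
Kb = [OH-]²/(0.0021 − [OH-]) = 1.1 × 10^-6
Assume [OH-] ≪ 0.0021: [OH-] ≈ √(1.1 × 10^-6 × 0.0021) = 4.81 × 10^-5 M
Check: 2.3% ionized — well under 5%, approximation valid.
pOH = 4.32, so pH = 14.00 − pOH = 9.68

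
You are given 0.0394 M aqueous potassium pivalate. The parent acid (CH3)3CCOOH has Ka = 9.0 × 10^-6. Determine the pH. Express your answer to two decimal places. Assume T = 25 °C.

(CH3)3CCOO- is the conjugate base of the weak acid (CH3)3CCOOH.
Kb = Kw/Ka = 1.0×10^-14 / 9.0 × 10^-6 = 1.11 × 10^-9
Kb = [OH-]²/(0.0394 − [OH-]) = 1.11 × 10^-9
Neglecting [OH-] in the denominator: [OH-] = √(1.11 × 10^-9 × 0.0394) = 6.61 × 10^-6 M
pOH = −log(6.61 × 10^-6) = 5.18; pH = 14.00 − 5.18 = 8.82

pH = 8.82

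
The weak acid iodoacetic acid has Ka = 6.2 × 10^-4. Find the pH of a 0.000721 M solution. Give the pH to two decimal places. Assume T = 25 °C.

ICH2COOH ⇌ ICH2COO- + H+
From the ICE table, Ka = [H+]²/(0.000721 − [H+]) = 6.2 × 10^-4.
[H+] is not negligible relative to C₀; solve [H+]² + 0.00062·[H+] − 4.47e-07 = 0.
[H+] = [−0.00062 + √(0.00062² + 1.79e-06)]/2 = 4.27 × 10^-4 M
pH = −log[H+] = −log(4.27 × 10^-4) = 3.37

pH = 3.37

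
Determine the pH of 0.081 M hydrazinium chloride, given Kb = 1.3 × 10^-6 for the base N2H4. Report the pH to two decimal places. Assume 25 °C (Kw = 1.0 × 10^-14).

pH = 4.60

N2H5+ is the conjugate acid of the weak base N2H4.
Ka = Kw/Kb = 1.0×10^-14 / 1.3 × 10^-6 = 7.69 × 10^-9
Let x = [H+] at equilibrium. Ka = x²/(0.081 − x).
Since Ka ≪ C₀, x ≈ √(Ka·C₀) = 2.50 × 10^-5 M.
Check: 0.031% ionized — well under 5%, approximation valid.
pH = −log(2.50 × 10^-5) = 4.60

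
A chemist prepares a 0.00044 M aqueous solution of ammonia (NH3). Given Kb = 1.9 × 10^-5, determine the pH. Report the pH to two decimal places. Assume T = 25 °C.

pH = 9.92

NH3 + H2O ⇌ NH4+ + OH-
From the ICE table, Kb = [OH-]²/(0.00044 − [OH-]) = 1.9 × 10^-5.
[OH-] is not negligible relative to C₀; solve [OH-]² + 1.9e-05·[OH-] − 8.36e-09 = 0.
[OH-] = [−1.9e-05 + √(1.9e-05² + 3.34e-08)]/2 = 8.24 × 10^-5 M
pOH = −log(8.24 × 10^-5) = 4.08; pH = 14.00 − 4.08 = 9.92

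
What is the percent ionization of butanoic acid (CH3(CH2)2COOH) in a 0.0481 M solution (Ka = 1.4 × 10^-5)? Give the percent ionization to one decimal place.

CH3(CH2)2COOH ⇌ CH3(CH2)2COO- + H+; let x = [H+] at equilibrium.
x ≈ √(Ka·C₀) = √(1.4 × 10^-5 × 0.0481) = 8.21 × 10^-4 M
% ionization = x/C₀ × 100% = 8.21 × 10^-4/0.0481 × 100% = 1.7%

1.7%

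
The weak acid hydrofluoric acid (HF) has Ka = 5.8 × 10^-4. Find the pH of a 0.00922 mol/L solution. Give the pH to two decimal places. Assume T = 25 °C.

pH = 2.69

HF ⇌ F- + H+
Ka = [H+]²/(0.00922 − [H+]) = 5.8 × 10^-4
Here C₀/Ka ≈ 15.9, so the small-[H+] approximation fails. Use the quadratic:
[H+] = [−0.00058 + √(0.00058² + 2.14e-05)]/2 = 2.04 × 10^-3 M
pH = −log(2.04 × 10^-3) = 2.69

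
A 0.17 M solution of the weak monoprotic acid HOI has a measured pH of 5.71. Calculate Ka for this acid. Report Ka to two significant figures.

Ka = 2.2 × 10^-11

[H+] = 10^(-5.71) = 1.95 × 10^-6 M
At equilibrium [HA] = 0.17 − 1.95 × 10^-6 = 1.70 × 10^-1 M
Ka = [H+][A-]/[HA] = (1.95 × 10^-6)² / 1.70 × 10^-1 = 2.2 × 10^-11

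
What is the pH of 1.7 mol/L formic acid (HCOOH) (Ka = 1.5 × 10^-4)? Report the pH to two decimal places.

HCOOH ⇌ HCOO- + H+
Let x = [H+] at equilibrium. Ka = x²/(1.7 − x).
Neglecting x in the denominator: x = √(1.5 × 10^-4 × 1.7) = 1.60 × 10^-2 M
(x/C₀ = 0.94% < 5%, so the approximation holds.)
pH = −log(1.60 × 10^-2) = 1.80

pH = 1.80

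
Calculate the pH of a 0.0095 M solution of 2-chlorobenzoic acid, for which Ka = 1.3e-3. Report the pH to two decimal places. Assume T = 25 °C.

ClC6H4COOH ⇌ ClC6H4COO- + H+
From the ICE table, Ka = [H+]²/(0.0095 − [H+]) = 1.3 × 10^-3.
The 5% rule fails; solving [H+]² + Ka·[H+] − Ka·C₀ = 0 exactly:
[H+] = (−Ka + √(Ka² + 4·Ka·C₀))/2 = 2.92 × 10^-3 M
pH = −log(2.92 × 10^-3) = 2.53

pH = 2.53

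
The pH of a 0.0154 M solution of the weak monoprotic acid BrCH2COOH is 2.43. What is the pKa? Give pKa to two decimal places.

[H+] = 10^(-2.43) = 3.72 × 10^-3 M
At equilibrium [HA] = 0.0154 − 3.72 × 10^-3 = 1.17 × 10^-2 M
Ka = [H+][A-]/[HA] = (3.72 × 10^-3)² / 1.17 × 10^-2 = 1.18 × 10^-3
pKa = -log(1.18 × 10^-3) = 2.93

pKa = 2.93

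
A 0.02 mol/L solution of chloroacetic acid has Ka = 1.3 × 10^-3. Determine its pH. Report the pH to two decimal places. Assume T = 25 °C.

pH = 2.35

ClCH2COOH ⇌ ClCH2COO- + H+
Let x = [H+] at equilibrium. Ka = x²/(0.02 − x).
Here C₀/Ka ≈ 15.4, so the small-x approximation fails. Use the quadratic:
x = [−0.0013 + √(0.0013² + 0.000104)]/2 = 4.49 × 10^-3 M
pH = −log(4.49 × 10^-3) = 2.35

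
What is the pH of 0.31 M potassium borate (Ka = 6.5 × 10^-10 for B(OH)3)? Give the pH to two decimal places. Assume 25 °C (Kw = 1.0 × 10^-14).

pH = 11.34

B(OH)4- is the conjugate base of the weak acid B(OH)3.
Kb = Kw/Ka = 1.0×10^-14 / 6.5 × 10^-10 = 1.54 × 10^-5
From the ICE table, Kb = [OH-]²/(0.31 − [OH-]) = 1.54 × 10^-5.
Since Kb ≪ C₀, [OH-] ≈ √(Kb·C₀) = 2.18 × 10^-3 M.
Check: 0.7% ionized — well under 5%, approximation valid.
pOH = 2.66, so pH = 14.00 − pOH = 11.34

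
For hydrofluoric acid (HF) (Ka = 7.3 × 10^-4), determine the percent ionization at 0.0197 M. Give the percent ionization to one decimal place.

17.5%

HF ⇌ F- + H+; let x = [H+] at equilibrium.
Ka = x²/(C₀ − x); solving the quadratic gives x = 3.44 × 10^-3 M.
Fraction ionized = 3.44 × 10^-3 / 0.0197 = 0.1746 → 17.5%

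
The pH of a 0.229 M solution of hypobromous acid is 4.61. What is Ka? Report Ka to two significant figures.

Ka = 2.6 × 10^-9

[H+] = 10^(-4.61) = 2.45 × 10^-5 M
At equilibrium [HA] = 0.229 − 2.45 × 10^-5 = 2.29 × 10^-1 M
Ka = [H+][A-]/[HA] = (2.45 × 10^-5)² / 2.29 × 10^-1 = 2.6 × 10^-9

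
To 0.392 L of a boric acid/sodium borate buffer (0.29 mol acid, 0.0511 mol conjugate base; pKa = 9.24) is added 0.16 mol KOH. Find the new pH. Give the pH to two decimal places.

OH- converts B(OH)3 to B(OH)4-: B(OH)3 → 0.13 mol, B(OH)4- → 0.211 mol.
Henderson–Hasselbalch with mole ratio 0.211/0.13: pH = 9.24 + (+0.210)

pH = 9.45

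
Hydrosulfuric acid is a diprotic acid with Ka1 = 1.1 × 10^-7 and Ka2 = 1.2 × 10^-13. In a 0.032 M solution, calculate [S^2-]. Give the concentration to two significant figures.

First ionization gives [H+] ≈ [HS-] = 5.93 × 10^-5 M.
Second step: Ka2 = [H+][S^2-]/[HS-] ≈ [S^2-] (since [H+] ≈ [HS-]).
So [S^2-] ≈ Ka2.

1.2 × 10^-13 M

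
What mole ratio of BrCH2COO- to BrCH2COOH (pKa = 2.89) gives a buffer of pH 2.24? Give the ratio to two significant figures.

ratio = 0.22

pH = pKa + log(r) ⇒ log(r) = 2.24 − 2.89 = -0.65
r = [BrCH2COO-]/[BrCH2COOH] = 10^(-0.65) = 0.224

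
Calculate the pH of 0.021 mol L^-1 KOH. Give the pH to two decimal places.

pH = 12.32

KOH is a strong base; [OH-] = 0.021 M.
pOH = -log(0.021) = 1.68
pH = 14.00 - 1.68 = 12.32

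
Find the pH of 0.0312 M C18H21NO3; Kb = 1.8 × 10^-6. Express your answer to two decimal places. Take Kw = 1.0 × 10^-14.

pH = 10.37

C18H21NO3 + H2O ⇌ C18H22NO3+ + OH-
From the ICE table, Kb = [OH-]²/(0.0312 − [OH-]) = 1.8 × 10^-6.
Neglecting [OH-] in the denominator: [OH-] = √(1.8 × 10^-6 × 0.0312) = 2.37 × 10^-4 M
pOH = −log(2.37 × 10^-4) = 3.63; pH = 14.00 − 3.63 = 10.37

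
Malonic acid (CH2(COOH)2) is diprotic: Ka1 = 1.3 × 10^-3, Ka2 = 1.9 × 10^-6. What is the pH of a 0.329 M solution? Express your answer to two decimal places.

pH = 1.70

Ka1 ≫ Ka2, so treat the first dissociation as the only significant source of H+.
Ka1 = x²/(0.329 − x) = 1.3 × 10^-3
Solving the quadratic: x = (−Ka1 + √(Ka1² + 4·Ka1·C₀))/2 = 2.00 × 10^-2 M
pH = −log(2.00 × 10^-2) = 1.70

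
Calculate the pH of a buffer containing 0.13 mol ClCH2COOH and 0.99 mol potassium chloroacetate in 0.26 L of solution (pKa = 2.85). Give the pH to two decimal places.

Henderson–Hasselbalch: pH = pKa + log([ClCH2COO-]/[ClCH2COOH]) = 2.85 + log(0.99/0.13)
pH = 2.85 + (+0.882) = 3.73

pH = 3.73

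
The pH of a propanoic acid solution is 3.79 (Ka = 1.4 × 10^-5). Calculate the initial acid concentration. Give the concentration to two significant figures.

[H+] = 10^(-3.79) = 1.62 × 10^-4 M = x
Ka = x²/(C₀ − x) ⇒ C₀ = x + x²/Ka
C₀ = 1.62 × 10^-4 + (1.62 × 10^-4)²/(1.4 × 10^-5) = 2.04 × 10^-3 M

C₀ = 2.0 × 10^-3 M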